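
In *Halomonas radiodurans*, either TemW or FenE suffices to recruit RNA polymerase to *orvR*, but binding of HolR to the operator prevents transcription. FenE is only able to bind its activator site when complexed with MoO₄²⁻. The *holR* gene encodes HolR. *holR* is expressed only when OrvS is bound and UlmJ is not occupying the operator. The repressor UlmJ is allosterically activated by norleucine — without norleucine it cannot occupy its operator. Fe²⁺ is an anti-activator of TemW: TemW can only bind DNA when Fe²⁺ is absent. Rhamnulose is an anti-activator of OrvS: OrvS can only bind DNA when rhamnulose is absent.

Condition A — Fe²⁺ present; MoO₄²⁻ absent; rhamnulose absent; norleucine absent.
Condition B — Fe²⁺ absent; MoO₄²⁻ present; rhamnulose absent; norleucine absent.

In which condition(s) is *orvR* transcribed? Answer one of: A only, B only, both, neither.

Condition A:
Fe²⁺ is present, so TemW is inactive.
MoO₄²⁻ is absent, so FenE is inactive.
Rhamnulose is absent, so OrvS is active.
Norleucine is absent, so UlmJ is inactive.
No repressor is bound and OrvS is active, so *holR* is transcribed.
So HolR is produced and active.
With repressor HolR bound, *orvR* is not transcribed.
→ *orvR* is OFF in A.
Condition B:
Fe²⁺ is absent, so TemW is active.
MoO₄²⁻ is present, so FenE is active.
Rhamnulose is absent, so OrvS is active.
Norleucine is absent, so UlmJ is inactive.
No repressor is bound and OrvS is active, so *holR* is transcribed.
So HolR is produced and active.
With repressor HolR bound, *orvR* is not transcribed.
→ *orvR* is OFF in B.

neither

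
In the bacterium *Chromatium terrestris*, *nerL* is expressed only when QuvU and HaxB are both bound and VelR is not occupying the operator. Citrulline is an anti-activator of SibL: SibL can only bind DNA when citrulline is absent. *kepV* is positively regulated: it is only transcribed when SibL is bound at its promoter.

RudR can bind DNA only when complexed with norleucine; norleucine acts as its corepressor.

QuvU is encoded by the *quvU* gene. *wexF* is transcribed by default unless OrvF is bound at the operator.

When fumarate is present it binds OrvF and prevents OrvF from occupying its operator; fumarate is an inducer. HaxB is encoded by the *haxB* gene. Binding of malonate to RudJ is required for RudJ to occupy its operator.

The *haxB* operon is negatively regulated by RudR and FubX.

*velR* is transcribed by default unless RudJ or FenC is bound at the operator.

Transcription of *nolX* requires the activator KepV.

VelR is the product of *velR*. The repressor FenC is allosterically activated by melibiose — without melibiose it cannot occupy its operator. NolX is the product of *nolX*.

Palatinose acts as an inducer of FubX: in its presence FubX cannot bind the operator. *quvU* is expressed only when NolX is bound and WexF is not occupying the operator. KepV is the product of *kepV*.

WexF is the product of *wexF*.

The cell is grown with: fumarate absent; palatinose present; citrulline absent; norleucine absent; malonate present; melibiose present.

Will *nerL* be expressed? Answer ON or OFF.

Fumarate is absent, so OrvF is active.
With repressor OrvF bound, *wexF* is not transcribed.
So WexF is not produced.
Citrulline is absent, so SibL is active.
No repressor is bound and SibL is active, so *kepV* is transcribed.
So KepV is produced and active.
No repressor is bound and KepV is active, so *nolX* is transcribed.
So NolX is produced and active.
No repressor is bound and NolX is active, so *quvU* is transcribed.
So QuvU is produced and active.
Norleucine is absent, so RudR is inactive.
Palatinose is present, so FubX is inactive.
With no repressor bound, *haxB* is transcribed.
So HaxB is produced and active.
Malonate is present, so RudJ is active.
Melibiose is present, so FenC is active.
With repressor RudJ bound, *velR* is not transcribed.
So VelR is not produced.
No repressor is bound and QuvU and HaxB are active, so *nerL* is transcribed.

ON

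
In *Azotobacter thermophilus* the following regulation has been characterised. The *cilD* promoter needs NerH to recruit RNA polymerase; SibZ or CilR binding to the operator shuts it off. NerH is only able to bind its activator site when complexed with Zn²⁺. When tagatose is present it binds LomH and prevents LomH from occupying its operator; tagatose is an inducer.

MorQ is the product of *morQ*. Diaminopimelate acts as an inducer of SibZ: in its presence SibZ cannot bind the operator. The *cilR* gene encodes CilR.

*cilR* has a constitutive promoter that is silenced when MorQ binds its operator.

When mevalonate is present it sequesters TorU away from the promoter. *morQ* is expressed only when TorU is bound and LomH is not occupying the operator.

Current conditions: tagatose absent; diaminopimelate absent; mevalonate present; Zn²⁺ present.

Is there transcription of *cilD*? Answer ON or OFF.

Diaminopimelate is absent, so SibZ is active.
Mevalonate is present, so TorU is inactive.
Tagatose is absent, so LomH is active.
With repressor LomH bound, *morQ* is not transcribed.
So MorQ is not produced.
With no repressor bound, *cilR* is transcribed.
So CilR is produced and active.
Zn²⁺ is present, so NerH is active.
With repressor SibZ bound, *cilD* is not transcribed.

OFF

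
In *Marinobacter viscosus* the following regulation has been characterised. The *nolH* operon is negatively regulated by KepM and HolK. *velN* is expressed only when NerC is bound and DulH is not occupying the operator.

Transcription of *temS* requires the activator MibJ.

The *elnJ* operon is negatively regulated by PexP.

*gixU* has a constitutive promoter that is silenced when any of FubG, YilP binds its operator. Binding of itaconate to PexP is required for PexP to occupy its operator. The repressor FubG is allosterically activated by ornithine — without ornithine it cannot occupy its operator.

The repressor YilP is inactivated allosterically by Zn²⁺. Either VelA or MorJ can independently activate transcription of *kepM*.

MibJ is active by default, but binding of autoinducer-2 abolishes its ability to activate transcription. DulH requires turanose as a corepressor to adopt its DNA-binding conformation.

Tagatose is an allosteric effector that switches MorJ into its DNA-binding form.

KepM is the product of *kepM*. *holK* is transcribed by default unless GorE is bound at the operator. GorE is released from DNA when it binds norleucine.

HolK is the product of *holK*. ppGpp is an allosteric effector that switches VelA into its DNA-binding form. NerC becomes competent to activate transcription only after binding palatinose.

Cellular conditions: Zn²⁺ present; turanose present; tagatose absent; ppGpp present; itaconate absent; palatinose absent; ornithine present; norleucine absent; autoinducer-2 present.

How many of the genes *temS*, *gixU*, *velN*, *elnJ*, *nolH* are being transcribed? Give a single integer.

Autoinducer-2 is present, so MibJ is inactive.
Required activator MibJ is absent, so *temS* is not transcribed.
→ *temS* is OFF.
Ornithine is present, so FubG is active.
Zn²⁺ is present, so YilP is inactive.
With repressor FubG bound, *gixU* is not transcribed.
→ *gixU* is OFF.
Turanose is present, so DulH is active.
Palatinose is absent, so NerC is inactive.
With repressor DulH bound, *velN* is not transcribed.
→ *velN* is OFF.
Itaconate is absent, so PexP is inactive.
With no repressor bound, *elnJ* is transcribed.
→ *elnJ* is ON.
ppGpp is present, so VelA is active.
Tagatose is absent, so MorJ is inactive.
Activator VelA is present, so *kepM* is transcribed.
So KepM is produced and active.
Norleucine is absent, so GorE is active.
With repressor GorE bound, *holK* is not transcribed.
So HolK is not produced.
With repressor KepM bound, *nolH* is not transcribed.
→ *nolH* is OFF.
1 of the 5 genes is transcribed.

1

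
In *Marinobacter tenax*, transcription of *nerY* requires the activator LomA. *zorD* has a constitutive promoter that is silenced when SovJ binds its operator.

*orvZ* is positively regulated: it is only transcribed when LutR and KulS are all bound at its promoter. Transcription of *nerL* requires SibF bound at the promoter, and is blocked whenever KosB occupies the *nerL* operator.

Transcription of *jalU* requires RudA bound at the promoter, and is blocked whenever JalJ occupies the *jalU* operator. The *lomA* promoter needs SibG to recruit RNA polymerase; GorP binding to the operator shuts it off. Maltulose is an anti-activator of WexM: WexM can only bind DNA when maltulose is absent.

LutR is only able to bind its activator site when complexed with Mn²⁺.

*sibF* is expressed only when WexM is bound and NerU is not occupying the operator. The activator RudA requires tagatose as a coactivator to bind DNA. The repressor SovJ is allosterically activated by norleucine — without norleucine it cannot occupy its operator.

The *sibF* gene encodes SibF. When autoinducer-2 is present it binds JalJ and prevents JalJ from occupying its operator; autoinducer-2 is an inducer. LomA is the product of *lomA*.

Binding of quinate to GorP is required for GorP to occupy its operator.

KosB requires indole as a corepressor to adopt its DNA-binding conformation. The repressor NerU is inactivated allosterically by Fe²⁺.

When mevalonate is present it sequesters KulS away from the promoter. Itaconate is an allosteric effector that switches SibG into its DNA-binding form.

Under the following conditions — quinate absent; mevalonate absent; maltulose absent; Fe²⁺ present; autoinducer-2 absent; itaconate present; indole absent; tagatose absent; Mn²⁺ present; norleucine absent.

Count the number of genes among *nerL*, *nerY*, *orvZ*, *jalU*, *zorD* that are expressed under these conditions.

Maltulose is absent, so WexM is active.
Fe²⁺ is present, so NerU is inactive.
No repressor is bound and WexM is active, so *sibF* is transcribed.
So SibF is produced and active.
Indole is absent, so KosB is inactive.
No repressor is bound and SibF is active, so *nerL* is transcribed.
→ *nerL* is ON.
Quinate is absent, so GorP is inactive.
Itaconate is present, so SibG is active.
No repressor is bound and SibG is active, so *lomA* is transcribed.
So LomA is produced and active.
No repressor is bound and LomA is active, so *nerY* is transcribed.
→ *nerY* is ON.
Mn²⁺ is present, so LutR is active.
Mevalonate is absent, so KulS is active.
No repressor is bound and LutR and KulS are active, so *orvZ* is transcribed.
→ *orvZ* is ON.
Autoinducer-2 is absent, so JalJ is active.
Tagatose is absent, so RudA is inactive.
With repressor JalJ bound, *jalU* is not transcribed.
→ *jalU* is OFF.
Norleucine is absent, so SovJ is inactive.
With no repressor bound, *zorD* is transcribed.
→ *zorD* is ON.
4 of the 5 genes are transcribed.

4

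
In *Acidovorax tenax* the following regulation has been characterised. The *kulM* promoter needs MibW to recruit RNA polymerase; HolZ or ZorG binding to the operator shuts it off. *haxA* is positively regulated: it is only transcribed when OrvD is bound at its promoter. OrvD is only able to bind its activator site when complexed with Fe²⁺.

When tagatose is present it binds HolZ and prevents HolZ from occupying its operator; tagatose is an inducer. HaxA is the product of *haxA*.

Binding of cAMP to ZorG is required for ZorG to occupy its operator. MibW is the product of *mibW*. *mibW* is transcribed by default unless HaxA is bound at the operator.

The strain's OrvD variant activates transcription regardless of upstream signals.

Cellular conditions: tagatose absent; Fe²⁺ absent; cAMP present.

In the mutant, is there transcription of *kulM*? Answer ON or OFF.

Tagatose is absent, so HolZ is active.
cAMP is present, so ZorG is active.
OrvD is constitutively active in this strain.
No repressor is bound and OrvD is active, so *haxA* is transcribed.
So HaxA is produced and active.
With repressor HaxA bound, *mibW* is not transcribed.
So MibW is not produced.
With repressor HolZ bound, *kulM* is not transcribed.

OFF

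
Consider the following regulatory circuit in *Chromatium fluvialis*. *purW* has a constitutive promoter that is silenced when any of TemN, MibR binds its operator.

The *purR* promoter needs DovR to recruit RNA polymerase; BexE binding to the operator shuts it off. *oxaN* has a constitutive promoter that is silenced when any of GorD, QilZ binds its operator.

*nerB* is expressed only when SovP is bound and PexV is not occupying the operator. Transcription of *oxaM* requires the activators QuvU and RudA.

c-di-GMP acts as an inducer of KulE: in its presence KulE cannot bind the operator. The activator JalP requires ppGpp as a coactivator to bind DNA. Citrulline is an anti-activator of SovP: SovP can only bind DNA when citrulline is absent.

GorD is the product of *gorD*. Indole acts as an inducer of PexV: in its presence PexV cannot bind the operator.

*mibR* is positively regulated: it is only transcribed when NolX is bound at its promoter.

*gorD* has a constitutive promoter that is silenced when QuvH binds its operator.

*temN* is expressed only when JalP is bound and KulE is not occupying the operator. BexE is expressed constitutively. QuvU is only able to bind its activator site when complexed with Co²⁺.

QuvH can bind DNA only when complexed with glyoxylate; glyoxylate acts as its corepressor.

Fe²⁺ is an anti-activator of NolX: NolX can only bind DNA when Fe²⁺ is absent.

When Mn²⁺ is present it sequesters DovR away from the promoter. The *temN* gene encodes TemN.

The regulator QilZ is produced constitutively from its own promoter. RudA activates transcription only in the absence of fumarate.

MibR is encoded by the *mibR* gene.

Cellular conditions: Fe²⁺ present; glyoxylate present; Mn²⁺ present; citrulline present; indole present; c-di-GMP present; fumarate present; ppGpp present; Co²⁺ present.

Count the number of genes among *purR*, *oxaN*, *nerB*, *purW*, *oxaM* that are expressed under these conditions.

0

BexE is produced constitutively and is active.
Mn²⁺ is present, so DovR is inactive.
With repressor BexE bound, *purR* is not transcribed.
→ *purR* is OFF.
Glyoxylate is present, so QuvH is active.
With repressor QuvH bound, *gorD* is not transcribed.
So GorD is not produced.
QilZ is produced constitutively and is active.
With repressor QilZ bound, *oxaN* is not transcribed.
→ *oxaN* is OFF.
Citrulline is present, so SovP is inactive.
Indole is present, so PexV is inactive.
Required activator SovP is absent, so *nerB* is not transcribed.
→ *nerB* is OFF.
ppGpp is present, so JalP is active.
c-di-GMP is present, so KulE is inactive.
No repressor is bound and JalP is active, so *temN* is transcribed.
So TemN is produced and active.
Fe²⁺ is present, so NolX is inactive.
Required activator NolX is absent, so *mibR* is not transcribed.
So MibR is not produced.
With repressor TemN bound, *purW* is not transcribed.
→ *purW* is OFF.
Co²⁺ is present, so QuvU is active.
Fumarate is present, so RudA is inactive.
Required activator RudA is absent, so *oxaM* is not transcribed.
→ *oxaM* is OFF.
0 of the 5 genes are transcribed.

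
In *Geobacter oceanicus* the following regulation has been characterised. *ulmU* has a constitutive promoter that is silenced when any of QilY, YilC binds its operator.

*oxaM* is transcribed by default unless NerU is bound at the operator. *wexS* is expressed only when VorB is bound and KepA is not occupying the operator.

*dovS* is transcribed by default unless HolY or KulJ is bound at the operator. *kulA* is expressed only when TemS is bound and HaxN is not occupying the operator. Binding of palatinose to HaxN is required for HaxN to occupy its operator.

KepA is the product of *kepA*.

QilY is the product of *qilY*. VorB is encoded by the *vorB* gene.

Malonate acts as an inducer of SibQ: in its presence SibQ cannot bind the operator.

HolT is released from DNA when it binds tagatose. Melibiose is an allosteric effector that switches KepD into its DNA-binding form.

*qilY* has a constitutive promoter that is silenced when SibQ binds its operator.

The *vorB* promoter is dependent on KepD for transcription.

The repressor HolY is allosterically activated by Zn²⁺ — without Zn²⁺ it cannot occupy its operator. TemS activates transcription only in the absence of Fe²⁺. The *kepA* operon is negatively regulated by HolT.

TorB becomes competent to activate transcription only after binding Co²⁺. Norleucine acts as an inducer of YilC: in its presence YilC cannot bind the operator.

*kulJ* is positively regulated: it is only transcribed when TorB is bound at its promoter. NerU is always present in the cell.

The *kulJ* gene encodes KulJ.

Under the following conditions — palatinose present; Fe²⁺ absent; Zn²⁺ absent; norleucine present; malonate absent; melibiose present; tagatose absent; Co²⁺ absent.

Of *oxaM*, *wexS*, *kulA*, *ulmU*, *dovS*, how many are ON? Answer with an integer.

3

NerU is produced constitutively and is active.
With repressor NerU bound, *oxaM* is not transcribed.
→ *oxaM* is OFF.
Tagatose is absent, so HolT is active.
With repressor HolT bound, *kepA* is not transcribed.
So KepA is not produced.
Melibiose is present, so KepD is active.
No repressor is bound and KepD is active, so *vorB* is transcribed.
So VorB is produced and active.
No repressor is bound and VorB is active, so *wexS* is transcribed.
→ *wexS* is ON.
Fe²⁺ is absent, so TemS is active.
Palatinose is present, so HaxN is active.
With repressor HaxN bound, *kulA* is not transcribed.
→ *kulA* is OFF.
Malonate is absent, so SibQ is active.
With repressor SibQ bound, *qilY* is not transcribed.
So QilY is not produced.
Norleucine is present, so YilC is inactive.
With no repressor bound, *ulmU* is transcribed.
→ *ulmU* is ON.
Zn²⁺ is absent, so HolY is inactive.
Co²⁺ is absent, so TorB is inactive.
Required activator TorB is absent, so *kulJ* is not transcribed.
So KulJ is not produced.
With no repressor bound, *dovS* is transcribed.
→ *dovS* is ON.
3 of the 5 genes are transcribed.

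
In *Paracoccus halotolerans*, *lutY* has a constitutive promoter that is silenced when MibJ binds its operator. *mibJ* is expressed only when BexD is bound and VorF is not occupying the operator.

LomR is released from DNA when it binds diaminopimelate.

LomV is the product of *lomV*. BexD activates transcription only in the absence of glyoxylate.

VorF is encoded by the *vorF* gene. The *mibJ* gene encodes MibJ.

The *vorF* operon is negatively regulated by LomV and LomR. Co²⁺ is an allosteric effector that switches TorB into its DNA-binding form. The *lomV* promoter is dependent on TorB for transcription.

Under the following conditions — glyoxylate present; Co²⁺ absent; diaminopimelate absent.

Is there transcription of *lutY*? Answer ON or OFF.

Co²⁺ is absent, so TorB is inactive.
Required activator TorB is absent, so *lomV* is not transcribed.
So LomV is not produced.
Diaminopimelate is absent, so LomR is active.
With repressor LomR bound, *vorF* is not transcribed.
So VorF is not produced.
Glyoxylate is present, so BexD is inactive.
Required activator BexD is absent, so *mibJ* is not transcribed.
So MibJ is not produced.
With no repressor bound, *lutY* is transcribed.

ON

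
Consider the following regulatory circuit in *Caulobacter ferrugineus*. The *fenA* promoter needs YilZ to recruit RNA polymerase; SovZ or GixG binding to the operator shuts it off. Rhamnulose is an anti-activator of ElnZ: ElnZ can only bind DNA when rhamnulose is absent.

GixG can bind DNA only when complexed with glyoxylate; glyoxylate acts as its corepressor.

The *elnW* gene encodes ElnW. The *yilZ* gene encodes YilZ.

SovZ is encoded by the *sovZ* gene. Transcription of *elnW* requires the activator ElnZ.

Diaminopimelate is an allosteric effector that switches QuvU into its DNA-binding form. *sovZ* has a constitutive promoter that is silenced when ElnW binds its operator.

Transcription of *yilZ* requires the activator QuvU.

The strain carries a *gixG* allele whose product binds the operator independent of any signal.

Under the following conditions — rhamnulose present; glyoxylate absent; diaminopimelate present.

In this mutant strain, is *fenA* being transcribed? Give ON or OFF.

Rhamnulose is present, so ElnZ is inactive.
Required activator ElnZ is absent, so *elnW* is not transcribed.
So ElnW is not produced.
With no repressor bound, *sovZ* is transcribed.
So SovZ is produced and active.
Diaminopimelate is present, so QuvU is active.
No repressor is bound and QuvU is active, so *yilZ* is transcribed.
So YilZ is produced and active.
GixG is constitutively active in this strain.
With repressor SovZ bound, *fenA* is not transcribed.

OFF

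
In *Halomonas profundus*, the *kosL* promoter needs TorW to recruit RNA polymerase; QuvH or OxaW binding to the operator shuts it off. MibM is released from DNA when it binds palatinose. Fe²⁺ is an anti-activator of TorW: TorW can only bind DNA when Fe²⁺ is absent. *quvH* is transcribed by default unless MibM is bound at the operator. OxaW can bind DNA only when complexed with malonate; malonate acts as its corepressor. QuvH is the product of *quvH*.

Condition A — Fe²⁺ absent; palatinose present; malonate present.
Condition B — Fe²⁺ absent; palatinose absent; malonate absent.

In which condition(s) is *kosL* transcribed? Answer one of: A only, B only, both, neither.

Condition A:
Fe²⁺ is absent, so TorW is active.
Palatinose is present, so MibM is inactive.
With no repressor bound, *quvH* is transcribed.
So QuvH is produced and active.
Malonate is present, so OxaW is active.
With repressor QuvH bound, *kosL* is not transcribed.
→ *kosL* is OFF in A.
Condition B:
Fe²⁺ is absent, so TorW is active.
Palatinose is absent, so MibM is active.
With repressor MibM bound, *quvH* is not transcribed.
So QuvH is not produced.
Malonate is absent, so OxaW is inactive.
No repressor is bound and TorW is active, so *kosL* is transcribed.
→ *kosL* is ON in B.

B only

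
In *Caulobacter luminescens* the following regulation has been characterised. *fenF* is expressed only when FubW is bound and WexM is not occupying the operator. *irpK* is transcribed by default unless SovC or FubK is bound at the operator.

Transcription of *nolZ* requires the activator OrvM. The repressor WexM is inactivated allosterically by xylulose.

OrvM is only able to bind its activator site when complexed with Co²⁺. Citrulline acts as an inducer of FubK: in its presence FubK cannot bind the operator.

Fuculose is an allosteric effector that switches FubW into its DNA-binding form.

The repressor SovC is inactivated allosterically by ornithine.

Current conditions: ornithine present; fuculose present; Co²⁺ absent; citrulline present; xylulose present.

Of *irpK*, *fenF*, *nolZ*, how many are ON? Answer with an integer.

Ornithine is present, so SovC is inactive.
Citrulline is present, so FubK is inactive.
With no repressor bound, *irpK* is transcribed.
→ *irpK* is ON.
Xylulose is present, so WexM is inactive.
Fuculose is present, so FubW is active.
No repressor is bound and FubW is active, so *fenF* is transcribed.
→ *fenF* is ON.
Co²⁺ is absent, so OrvM is inactive.
Required activator OrvM is absent, so *nolZ* is not transcribed.
→ *nolZ* is OFF.
2 of the 3 genes are transcribed.

2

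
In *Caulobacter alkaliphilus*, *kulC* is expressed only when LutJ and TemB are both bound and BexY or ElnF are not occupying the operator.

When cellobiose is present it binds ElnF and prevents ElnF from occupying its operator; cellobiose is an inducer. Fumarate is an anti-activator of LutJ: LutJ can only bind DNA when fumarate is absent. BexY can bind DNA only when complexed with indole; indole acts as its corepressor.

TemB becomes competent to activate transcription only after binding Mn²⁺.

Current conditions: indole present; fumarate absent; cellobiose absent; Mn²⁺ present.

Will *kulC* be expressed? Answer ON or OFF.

OFF

Fumarate is absent, so LutJ is active.
Indole is present, so BexY is active.
Cellobiose is absent, so ElnF is active.
Mn²⁺ is present, so TemB is active.
With repressor BexY bound, *kulC* is not transcribed.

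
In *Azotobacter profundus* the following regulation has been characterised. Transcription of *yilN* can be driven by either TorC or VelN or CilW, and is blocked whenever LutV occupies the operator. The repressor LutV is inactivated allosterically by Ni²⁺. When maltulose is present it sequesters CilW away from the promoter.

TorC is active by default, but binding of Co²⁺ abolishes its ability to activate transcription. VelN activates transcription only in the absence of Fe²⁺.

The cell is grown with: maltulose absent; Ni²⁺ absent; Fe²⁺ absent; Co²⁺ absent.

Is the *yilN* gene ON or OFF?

OFF

Co²⁺ is absent, so TorC is active.
Ni²⁺ is absent, so LutV is active.
Fe²⁺ is absent, so VelN is active.
Maltulose is absent, so CilW is active.
With repressor LutV bound, *yilN* is not transcribed.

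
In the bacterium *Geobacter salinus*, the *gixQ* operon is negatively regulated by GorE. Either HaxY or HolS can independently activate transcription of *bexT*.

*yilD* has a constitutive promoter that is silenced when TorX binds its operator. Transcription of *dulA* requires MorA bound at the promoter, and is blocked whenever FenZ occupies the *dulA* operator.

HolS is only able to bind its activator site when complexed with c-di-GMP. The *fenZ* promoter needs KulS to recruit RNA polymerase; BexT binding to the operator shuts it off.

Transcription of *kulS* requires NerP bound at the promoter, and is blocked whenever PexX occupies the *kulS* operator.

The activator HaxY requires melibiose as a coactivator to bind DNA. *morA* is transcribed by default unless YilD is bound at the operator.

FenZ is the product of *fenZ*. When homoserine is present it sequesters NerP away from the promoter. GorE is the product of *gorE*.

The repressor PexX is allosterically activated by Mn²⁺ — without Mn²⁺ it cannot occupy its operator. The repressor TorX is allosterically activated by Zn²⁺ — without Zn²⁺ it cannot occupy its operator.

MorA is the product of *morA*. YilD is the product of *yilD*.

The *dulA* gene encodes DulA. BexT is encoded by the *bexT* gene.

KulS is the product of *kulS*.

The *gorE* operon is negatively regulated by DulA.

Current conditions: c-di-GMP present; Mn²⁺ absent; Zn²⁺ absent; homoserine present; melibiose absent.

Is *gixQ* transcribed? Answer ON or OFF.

Zn²⁺ is absent, so TorX is inactive.
With no repressor bound, *yilD* is transcribed.
So YilD is produced and active.
With repressor YilD bound, *morA* is not transcribed.
So MorA is not produced.
Melibiose is absent, so HaxY is inactive.
c-di-GMP is present, so HolS is active.
Activator HolS is present, so *bexT* is transcribed.
So BexT is produced and active.
Mn²⁺ is absent, so PexX is inactive.
Homoserine is present, so NerP is inactive.
Required activator NerP is absent, so *kulS* is not transcribed.
So KulS is not produced.
With repressor BexT bound, *fenZ* is not transcribed.
So FenZ is not produced.
Required activator MorA is absent, so *dulA* is not transcribed.
So DulA is not produced.
With no repressor bound, *gorE* is transcribed.
So GorE is produced and active.
With repressor GorE bound, *gixQ* is not transcribed.

OFF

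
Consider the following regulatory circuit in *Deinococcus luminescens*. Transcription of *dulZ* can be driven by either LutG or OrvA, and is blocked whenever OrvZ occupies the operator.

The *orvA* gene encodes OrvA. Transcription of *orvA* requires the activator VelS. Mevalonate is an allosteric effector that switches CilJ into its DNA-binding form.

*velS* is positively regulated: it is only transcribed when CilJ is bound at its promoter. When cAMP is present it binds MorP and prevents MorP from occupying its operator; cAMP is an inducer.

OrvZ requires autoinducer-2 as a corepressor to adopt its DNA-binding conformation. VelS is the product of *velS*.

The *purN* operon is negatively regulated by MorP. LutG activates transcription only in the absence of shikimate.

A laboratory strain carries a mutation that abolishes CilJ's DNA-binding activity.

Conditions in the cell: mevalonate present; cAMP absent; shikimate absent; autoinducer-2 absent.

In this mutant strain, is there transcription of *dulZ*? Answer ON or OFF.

ON

Shikimate is absent, so LutG is active.
CilJ is non-functional in this strain, so it has no effect.
Required activator CilJ is absent, so *velS* is not transcribed.
So VelS is not produced.
Required activator VelS is absent, so *orvA* is not transcribed.
So OrvA is not produced.
Autoinducer-2 is absent, so OrvZ is inactive.
Activator LutG is present, so *dulZ* is transcribed.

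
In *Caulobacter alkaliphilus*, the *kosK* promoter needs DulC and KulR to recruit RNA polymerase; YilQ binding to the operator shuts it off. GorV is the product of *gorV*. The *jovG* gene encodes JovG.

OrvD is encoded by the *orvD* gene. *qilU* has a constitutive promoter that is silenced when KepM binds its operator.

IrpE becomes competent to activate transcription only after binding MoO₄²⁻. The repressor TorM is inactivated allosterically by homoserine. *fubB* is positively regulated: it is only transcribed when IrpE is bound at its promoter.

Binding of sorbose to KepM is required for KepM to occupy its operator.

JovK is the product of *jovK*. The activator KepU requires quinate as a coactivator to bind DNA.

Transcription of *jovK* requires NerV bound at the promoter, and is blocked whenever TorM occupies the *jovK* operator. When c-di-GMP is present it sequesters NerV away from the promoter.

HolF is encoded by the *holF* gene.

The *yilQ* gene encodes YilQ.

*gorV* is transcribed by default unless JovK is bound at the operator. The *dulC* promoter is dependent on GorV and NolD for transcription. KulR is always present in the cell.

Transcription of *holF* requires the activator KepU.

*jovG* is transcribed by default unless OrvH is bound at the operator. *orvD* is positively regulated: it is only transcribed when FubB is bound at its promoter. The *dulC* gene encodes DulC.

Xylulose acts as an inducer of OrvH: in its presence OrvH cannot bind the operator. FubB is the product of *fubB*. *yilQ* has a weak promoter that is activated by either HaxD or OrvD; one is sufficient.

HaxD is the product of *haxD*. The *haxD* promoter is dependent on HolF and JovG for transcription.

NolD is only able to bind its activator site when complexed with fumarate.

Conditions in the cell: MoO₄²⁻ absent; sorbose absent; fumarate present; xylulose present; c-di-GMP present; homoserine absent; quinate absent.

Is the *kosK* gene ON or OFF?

ON

Quinate is absent, so KepU is inactive.
Required activator KepU is absent, so *holF* is not transcribed.
So HolF is not produced.
Xylulose is present, so OrvH is inactive.
With no repressor bound, *jovG* is transcribed.
So JovG is produced and active.
Required activator HolF is absent, so *haxD* is not transcribed.
So HaxD is not produced.
MoO₄²⁻ is absent, so IrpE is inactive.
Required activator IrpE is absent, so *fubB* is not transcribed.
So FubB is not produced.
Required activator FubB is absent, so *orvD* is not transcribed.
So OrvD is not produced.
No activator is available at the *yilQ* promoter, so *yilQ* is not transcribed.
So YilQ is not produced.
Homoserine is absent, so TorM is active.
c-di-GMP is present, so NerV is inactive.
With repressor TorM bound, *jovK* is not transcribed.
So JovK is not produced.
With no repressor bound, *gorV* is transcribed.
So GorV is produced and active.
Fumarate is present, so NolD is active.
No repressor is bound and GorV and NolD are active, so *dulC* is transcribed.
So DulC is produced and active.
KulR is produced constitutively and is active.
No repressor is bound and DulC and KulR are active, so *kosK* is transcribed.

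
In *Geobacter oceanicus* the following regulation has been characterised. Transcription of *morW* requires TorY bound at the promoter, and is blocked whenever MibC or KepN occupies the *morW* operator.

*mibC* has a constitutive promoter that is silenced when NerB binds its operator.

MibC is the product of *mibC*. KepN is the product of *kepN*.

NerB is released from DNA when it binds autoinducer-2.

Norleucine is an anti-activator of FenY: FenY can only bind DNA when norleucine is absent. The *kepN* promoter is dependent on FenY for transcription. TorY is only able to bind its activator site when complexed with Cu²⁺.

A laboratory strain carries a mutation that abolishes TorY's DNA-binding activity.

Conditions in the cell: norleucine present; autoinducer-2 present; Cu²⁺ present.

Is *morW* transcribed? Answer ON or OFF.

OFF

Autoinducer-2 is present, so NerB is inactive.
With no repressor bound, *mibC* is transcribed.
So MibC is produced and active.
Norleucine is present, so FenY is inactive.
Required activator FenY is absent, so *kepN* is not transcribed.
So KepN is not produced.
TorY is non-functional in this strain, so it has no effect.
With repressor MibC bound, *morW* is not transcribed.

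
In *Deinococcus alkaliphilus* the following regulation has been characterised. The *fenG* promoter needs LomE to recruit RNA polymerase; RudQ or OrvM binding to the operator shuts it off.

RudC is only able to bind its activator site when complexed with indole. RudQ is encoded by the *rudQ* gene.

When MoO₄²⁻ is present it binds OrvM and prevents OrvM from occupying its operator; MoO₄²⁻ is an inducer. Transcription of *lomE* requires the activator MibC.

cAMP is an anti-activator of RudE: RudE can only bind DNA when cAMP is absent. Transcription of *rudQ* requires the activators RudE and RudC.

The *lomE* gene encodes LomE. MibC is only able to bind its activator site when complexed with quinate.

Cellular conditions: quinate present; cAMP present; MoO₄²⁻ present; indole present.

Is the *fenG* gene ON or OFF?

ON

Quinate is present, so MibC is active.
No repressor is bound and MibC is active, so *lomE* is transcribed.
So LomE is produced and active.
cAMP is present, so RudE is inactive.
Indole is present, so RudC is active.
Required activator RudE is absent, so *rudQ* is not transcribed.
So RudQ is not produced.
MoO₄²⁻ is present, so OrvM is inactive.
No repressor is bound and LomE is active, so *fenG* is transcribed.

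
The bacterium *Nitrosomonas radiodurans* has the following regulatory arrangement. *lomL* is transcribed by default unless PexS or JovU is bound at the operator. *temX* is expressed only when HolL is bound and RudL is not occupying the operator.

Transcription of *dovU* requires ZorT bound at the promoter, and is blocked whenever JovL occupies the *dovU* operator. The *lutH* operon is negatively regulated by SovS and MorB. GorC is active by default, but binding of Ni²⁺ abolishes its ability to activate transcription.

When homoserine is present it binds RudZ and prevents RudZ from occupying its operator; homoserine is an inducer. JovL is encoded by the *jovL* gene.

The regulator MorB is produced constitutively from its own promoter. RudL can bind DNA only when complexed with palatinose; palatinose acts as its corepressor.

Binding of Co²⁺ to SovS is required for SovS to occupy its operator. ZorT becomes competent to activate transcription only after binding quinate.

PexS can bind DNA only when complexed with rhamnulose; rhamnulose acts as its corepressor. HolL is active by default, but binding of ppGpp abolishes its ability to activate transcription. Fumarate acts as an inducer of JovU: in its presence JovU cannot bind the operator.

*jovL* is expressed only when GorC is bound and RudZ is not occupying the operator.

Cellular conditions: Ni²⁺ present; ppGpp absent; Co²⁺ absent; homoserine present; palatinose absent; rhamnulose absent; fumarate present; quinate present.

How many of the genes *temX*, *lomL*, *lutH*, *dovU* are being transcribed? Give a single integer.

Palatinose is absent, so RudL is inactive.
ppGpp is absent, so HolL is active.
No repressor is bound and HolL is active, so *temX* is transcribed.
→ *temX* is ON.
Rhamnulose is absent, so PexS is inactive.
Fumarate is present, so JovU is inactive.
With no repressor bound, *lomL* is transcribed.
→ *lomL* is ON.
Co²⁺ is absent, so SovS is inactive.
MorB is produced constitutively and is active.
With repressor MorB bound, *lutH* is not transcribed.
→ *lutH* is OFF.
Homoserine is present, so RudZ is inactive.
Ni²⁺ is present, so GorC is inactive.
Required activator GorC is absent, so *jovL* is not transcribed.
So JovL is not produced.
Quinate is present, so ZorT is active.
No repressor is bound and ZorT is active, so *dovU* is transcribed.
→ *dovU* is ON.
3 of the 4 genes are transcribed.

3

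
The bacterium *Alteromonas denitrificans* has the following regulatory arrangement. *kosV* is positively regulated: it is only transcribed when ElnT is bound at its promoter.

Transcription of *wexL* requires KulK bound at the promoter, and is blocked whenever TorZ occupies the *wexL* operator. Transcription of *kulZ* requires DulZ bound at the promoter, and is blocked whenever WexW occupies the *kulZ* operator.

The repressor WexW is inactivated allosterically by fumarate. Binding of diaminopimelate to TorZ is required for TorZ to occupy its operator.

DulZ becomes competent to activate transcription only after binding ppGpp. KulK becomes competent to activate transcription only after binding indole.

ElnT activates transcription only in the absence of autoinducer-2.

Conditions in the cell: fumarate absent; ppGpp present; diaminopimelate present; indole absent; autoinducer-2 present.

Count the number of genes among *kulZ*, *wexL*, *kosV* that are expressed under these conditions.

Fumarate is absent, so WexW is active.
ppGpp is present, so DulZ is active.
With repressor WexW bound, *kulZ* is not transcribed.
→ *kulZ* is OFF.
Indole is absent, so KulK is inactive.
Diaminopimelate is present, so TorZ is active.
With repressor TorZ bound, *wexL* is not transcribed.
→ *wexL* is OFF.
Autoinducer-2 is present, so ElnT is inactive.
Required activator ElnT is absent, so *kosV* is not transcribed.
→ *kosV* is OFF.
0 of the 3 genes are transcribed.

0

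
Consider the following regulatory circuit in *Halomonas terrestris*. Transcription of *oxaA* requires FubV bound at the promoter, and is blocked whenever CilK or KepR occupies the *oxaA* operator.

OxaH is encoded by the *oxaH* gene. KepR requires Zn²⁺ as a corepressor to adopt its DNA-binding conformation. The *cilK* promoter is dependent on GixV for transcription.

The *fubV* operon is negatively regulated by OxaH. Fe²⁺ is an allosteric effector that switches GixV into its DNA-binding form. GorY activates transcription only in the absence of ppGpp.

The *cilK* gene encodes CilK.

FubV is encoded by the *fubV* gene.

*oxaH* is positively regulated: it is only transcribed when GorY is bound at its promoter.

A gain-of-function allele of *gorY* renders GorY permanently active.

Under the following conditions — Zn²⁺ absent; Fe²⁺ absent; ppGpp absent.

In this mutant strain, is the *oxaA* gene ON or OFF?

Fe²⁺ is absent, so GixV is inactive.
Required activator GixV is absent, so *cilK* is not transcribed.
So CilK is not produced.
Zn²⁺ is absent, so KepR is inactive.
GorY is constitutively active in this strain.
No repressor is bound and GorY is active, so *oxaH* is transcribed.
So OxaH is produced and active.
With repressor OxaH bound, *fubV* is not transcribed.
So FubV is not produced.
Required activator FubV is absent, so *oxaA* is not transcribed.

OFF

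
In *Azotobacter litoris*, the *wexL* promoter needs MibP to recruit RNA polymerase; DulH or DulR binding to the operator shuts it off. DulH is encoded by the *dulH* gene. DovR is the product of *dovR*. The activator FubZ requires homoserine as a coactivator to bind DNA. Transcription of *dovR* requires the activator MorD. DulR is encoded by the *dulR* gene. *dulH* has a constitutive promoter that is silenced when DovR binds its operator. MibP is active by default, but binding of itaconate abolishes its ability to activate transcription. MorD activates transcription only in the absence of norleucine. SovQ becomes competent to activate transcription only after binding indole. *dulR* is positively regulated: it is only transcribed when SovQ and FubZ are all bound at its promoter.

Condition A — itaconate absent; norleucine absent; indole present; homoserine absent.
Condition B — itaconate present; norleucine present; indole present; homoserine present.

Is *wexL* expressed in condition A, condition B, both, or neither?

Condition A:
Itaconate is absent, so MibP is active.
Norleucine is absent, so MorD is active.
No repressor is bound and MorD is active, so *dovR* is transcribed.
So DovR is produced and active.
With repressor DovR bound, *dulH* is not transcribed.
So DulH is not produced.
Indole is present, so SovQ is active.
Homoserine is absent, so FubZ is inactive.
Required activator FubZ is absent, so *dulR* is not transcribed.
So DulR is not produced.
No repressor is bound and MibP is active, so *wexL* is transcribed.
→ *wexL* is ON in A.
Condition B:
Itaconate is present, so MibP is inactive.
Norleucine is present, so MorD is inactive.
Required activator MorD is absent, so *dovR* is not transcribed.
So DovR is not produced.
With no repressor bound, *dulH* is transcribed.
So DulH is produced and active.
Indole is present, so SovQ is active.
Homoserine is present, so FubZ is active.
No repressor is bound and SovQ and FubZ are active, so *dulR* is transcribed.
So DulR is produced and active.
With repressor DulH bound, *wexL* is not transcribed.
→ *wexL* is OFF in B.

A only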